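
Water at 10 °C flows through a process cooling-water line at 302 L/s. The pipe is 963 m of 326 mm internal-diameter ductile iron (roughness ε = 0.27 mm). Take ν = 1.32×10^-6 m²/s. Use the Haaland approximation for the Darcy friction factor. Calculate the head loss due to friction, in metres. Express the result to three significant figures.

h_f ≈ 37.7 m

V = 4Q/(πD²) = 4·0.302/(π·0.326²) = 3.618 m/s
Re = VD/ν = 3.618·0.326/1.32×10^-6 = 8.94×10^5 → turbulent
ε/D = 0.27/326 = 8.28×10^-4
Haaland: f = 0.01914
h_f = f(L/D)V²/(2g) = 0.01914·(963/0.326)·3.618²/(2·9.81) = 37.73 m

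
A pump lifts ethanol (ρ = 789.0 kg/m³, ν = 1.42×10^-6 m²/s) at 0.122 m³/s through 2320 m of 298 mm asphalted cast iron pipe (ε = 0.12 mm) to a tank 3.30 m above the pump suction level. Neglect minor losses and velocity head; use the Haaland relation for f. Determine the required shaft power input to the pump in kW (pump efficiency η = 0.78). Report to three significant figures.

V = 4Q/(πD²) = 1.749 m/s; Re = 3.67×10^5; ε/D = 4.03×10^-4; f = 0.01724
h_f = f(L/D)V²/2g = 20.93 m
Total head H = z + h_f = 3.30 + 20.93 = 24.23 m
P_hyd = ρgQH = 789.0·9.81·0.122·24.23 = 22.88 kW
P_shaft = P_hyd/η = 22.88/0.78 = 29.33 kW

P_shaft ≈ 29.3 kW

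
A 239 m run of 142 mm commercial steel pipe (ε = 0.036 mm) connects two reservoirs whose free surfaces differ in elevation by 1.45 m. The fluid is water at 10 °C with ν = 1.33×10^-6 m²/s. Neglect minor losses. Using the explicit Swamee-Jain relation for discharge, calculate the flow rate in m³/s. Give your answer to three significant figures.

Q ≈ 0.0148 m³/s

Swamee-Jain (Type II): Q = -0.965·√(gD⁵h_f/L)·ln[ε/(3.7D) + √(3.17ν²L/(gD³h_f))]
√(gD⁵h_f/L) = √(9.81·0.142⁵·1.45/239) = 0.001854
ε/(3.7D) = 6.85×10^-5; √(3.17ν²L/(gD³h_f)) = 1.81×10^-4
Q = -0.965·0.001854·ln(2.499×10^-4) = 0.01484 m³/s
Check: V = 0.937 m/s, Re = 1.00×10^5, f = 0.01927, h_f = 1.45 m ≈ 1.45 m ✓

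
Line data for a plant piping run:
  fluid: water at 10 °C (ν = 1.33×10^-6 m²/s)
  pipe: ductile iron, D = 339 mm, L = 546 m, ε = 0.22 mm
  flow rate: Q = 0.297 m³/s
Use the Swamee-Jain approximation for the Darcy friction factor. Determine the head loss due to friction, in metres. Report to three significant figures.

h_f ≈ 16.3 m

V = 4Q/(πD²) = 4·0.297/(π·0.339²) = 3.291 m/s
Re = VD/ν = 3.291·0.339/1.33×10^-6 = 8.39×10^5 → turbulent
ε/D = 0.22/339 = 6.49×10^-4
Swamee-Jain: f = 0.01832
h_f = f(L/D)V²/(2g) = 0.01832·(546/0.339)·3.291²/(2·9.81) = 16.28 m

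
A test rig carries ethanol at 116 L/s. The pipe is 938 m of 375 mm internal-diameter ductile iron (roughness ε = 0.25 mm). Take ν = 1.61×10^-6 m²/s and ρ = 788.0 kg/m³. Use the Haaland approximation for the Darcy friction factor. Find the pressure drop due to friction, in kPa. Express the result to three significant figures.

Δp ≈ 20.9 kPa

V = 4Q/(πD²) = 4·0.116/(π·0.375²) = 1.050 m/s
Re = VD/ν = 1.050·0.375/1.61×10^-6 = 2.45×10^5 → turbulent
ε/D = 0.25/375 = 6.67×10^-4
Haaland: f = 0.01921
h_f = f(L/D)V²/(2g) = 0.01921·(938/0.375)·1.050²/(2·9.81) = 2.701 m
Δp = ρg·h_f = 788.0·9.81·2.701 = 20.88 kPa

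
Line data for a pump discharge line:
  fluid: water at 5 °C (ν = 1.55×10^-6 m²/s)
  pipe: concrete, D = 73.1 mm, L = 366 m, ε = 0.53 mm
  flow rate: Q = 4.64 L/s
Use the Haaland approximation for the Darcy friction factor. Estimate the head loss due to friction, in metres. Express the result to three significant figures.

h_f ≈ 11.1 m

V = 4Q/(πD²) = 4·0.00464/(π·0.0731²) = 1.106 m/s
Re = VD/ν = 1.106·0.0731/1.55×10^-6 = 5.21×10^4 → turbulent
ε/D = 0.53/73.1 = 0.00725
Haaland: f = 0.03544
h_f = f(L/D)V²/(2g) = 0.03544·(366/0.0731)·1.106²/(2·9.81) = 11.05 m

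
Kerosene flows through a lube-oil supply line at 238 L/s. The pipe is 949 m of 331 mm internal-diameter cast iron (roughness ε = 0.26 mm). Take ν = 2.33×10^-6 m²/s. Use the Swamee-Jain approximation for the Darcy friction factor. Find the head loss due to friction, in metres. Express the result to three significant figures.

V = 4Q/(πD²) = 4·0.238/(π·0.331²) = 2.766 m/s
Re = VD/ν = 2.766·0.331/2.33×10^-6 = 3.93×10^5 → turbulent
ε/D = 0.26/331 = 7.85×10^-4
Swamee-Jain: f = 0.01955
h_f = f(L/D)V²/(2g) = 0.01955·(949/0.331)·2.766²/(2·9.81) = 21.85 m

h_f ≈ 21.9 m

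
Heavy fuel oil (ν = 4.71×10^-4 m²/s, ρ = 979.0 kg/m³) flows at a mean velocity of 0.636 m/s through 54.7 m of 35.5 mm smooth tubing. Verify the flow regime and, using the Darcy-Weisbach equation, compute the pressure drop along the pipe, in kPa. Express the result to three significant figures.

Re = VD/ν = 0.636·0.03550/4.71×10^-4 = 47.9 → laminar (Re < 2300)
f = 64/Re = 1.335
h_f = f(L/D)V²/(2g) = 1.335·(54.7/0.03550)·0.636²/(2·9.81) = 42.41 m
Δp = ρg·h_f = 979.0·9.81·42.41 = 407.3 kPa

Δp ≈ 407 kPa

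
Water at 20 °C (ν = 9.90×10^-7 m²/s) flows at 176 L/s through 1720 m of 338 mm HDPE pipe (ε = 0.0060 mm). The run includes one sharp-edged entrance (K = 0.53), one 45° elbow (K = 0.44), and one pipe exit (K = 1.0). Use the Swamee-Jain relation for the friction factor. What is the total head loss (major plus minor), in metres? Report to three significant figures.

V = 4Q/(πD²) = 1.962 m/s; V²/2g = 0.1961 m
Re = 6.70×10^5, ε/D = 1.78×10^-5 → f = 0.01277 (Swamee-Jain)
Major: h_f = f(L/D)·V²/2g = 0.01277·5089·0.1961 = 12.74 m
Minor: ΣK = 1.97; h_m = ΣK·V²/2g = 0.3863 m
Total H_L = 12.74 + 0.3863 = 13.13 m

H_L ≈ 13.1 m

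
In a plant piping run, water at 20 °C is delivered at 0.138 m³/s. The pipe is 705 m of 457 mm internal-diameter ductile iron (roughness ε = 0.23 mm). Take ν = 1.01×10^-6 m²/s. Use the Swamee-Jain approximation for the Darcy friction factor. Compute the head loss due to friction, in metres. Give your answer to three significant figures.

h_f ≈ 1.01 m

V = 4Q/(πD²) = 4·0.138/(π·0.457²) = 0.8413 m/s
Re = VD/ν = 0.8413·0.457/1.01×10^-6 = 3.81×10^5 → turbulent
ε/D = 0.23/457 = 5.03×10^-4
Swamee-Jain: f = 0.01807
h_f = f(L/D)V²/(2g) = 0.01807·(705/0.457)·0.8413²/(2·9.81) = 1.005 m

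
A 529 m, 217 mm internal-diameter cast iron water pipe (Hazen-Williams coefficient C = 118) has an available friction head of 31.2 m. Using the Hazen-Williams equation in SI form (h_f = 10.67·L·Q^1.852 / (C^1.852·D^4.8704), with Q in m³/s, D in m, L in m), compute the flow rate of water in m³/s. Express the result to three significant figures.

Q ≈ 0.128 m³/s

Rearranging: Q = [h_f·C^1.852·D^4.8704 / (10.67·L)]^(1/1.852)
Q = [31.2·118^1.852·0.217^4.8704 / (10.67·529)]^0.540 = 0.1282 m³/s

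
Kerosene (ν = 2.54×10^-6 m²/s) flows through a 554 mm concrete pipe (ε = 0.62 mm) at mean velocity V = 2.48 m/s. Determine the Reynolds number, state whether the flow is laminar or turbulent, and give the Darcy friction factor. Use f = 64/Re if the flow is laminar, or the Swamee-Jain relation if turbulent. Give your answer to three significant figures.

Re ≈ 5.41×10^5; turbulent; f ≈ 0.0208

Re = VD/ν = 2.480·0.554/2.54×10^-6 = 5.41×10^5
Re > 4000 → turbulent; ε/D = 0.00112
Swamee-Jain: f = 0.02081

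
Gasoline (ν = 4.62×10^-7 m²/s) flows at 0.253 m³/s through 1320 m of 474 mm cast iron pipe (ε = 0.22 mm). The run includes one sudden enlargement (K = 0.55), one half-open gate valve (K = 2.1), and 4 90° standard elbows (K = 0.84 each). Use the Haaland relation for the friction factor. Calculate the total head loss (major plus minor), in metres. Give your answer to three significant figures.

V = 4Q/(πD²) = 1.434 m/s; V²/2g = 0.1048 m
Re = 1.47×10^6, ε/D = 4.64×10^-4 → f = 0.01678 (Haaland)
Major: h_f = f(L/D)·V²/2g = 0.01678·2785·0.1048 = 4.895 m
Minor: ΣK = 6.01; h_m = ΣK·V²/2g = 0.6297 m
Total H_L = 4.895 + 0.6297 = 5.525 m

H_L ≈ 5.52 m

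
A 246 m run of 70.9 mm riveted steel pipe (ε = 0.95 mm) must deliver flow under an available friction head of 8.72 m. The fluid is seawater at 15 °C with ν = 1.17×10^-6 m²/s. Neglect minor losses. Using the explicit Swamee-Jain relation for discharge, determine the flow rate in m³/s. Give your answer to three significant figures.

Swamee-Jain (Type II): Q = -0.965·√(gD⁵h_f/L)·ln[ε/(3.7D) + √(3.17ν²L/(gD³h_f))]
√(gD⁵h_f/L) = √(9.81·0.0709⁵·8.72/246) = 7.893×10^-4
ε/(3.7D) = 0.00362; √(3.17ν²L/(gD³h_f)) = 1.87×10^-4
Q = -0.965·7.893×10^-4·ln(0.003809) = 0.004243 m³/s
Check: V = 1.07 m/s, Re = 6.51×10^4, f = 0.04304, h_f = 8.79 m ≈ 8.72 m ✓

Q ≈ 0.00424 m³/s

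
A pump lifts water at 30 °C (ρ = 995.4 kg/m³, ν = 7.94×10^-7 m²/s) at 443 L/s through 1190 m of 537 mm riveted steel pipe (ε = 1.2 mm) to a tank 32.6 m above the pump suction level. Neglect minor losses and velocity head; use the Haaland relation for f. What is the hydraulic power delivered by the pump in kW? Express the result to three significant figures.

P_hyd ≈ 186 kW

V = 4Q/(πD²) = 1.956 m/s; Re = 1.32×10^6; ε/D = 0.00223; f = 0.02429
h_f = f(L/D)V²/2g = 10.50 m
Total head H = z + h_f = 32.6 + 10.50 = 43.10 m
P_hyd = ρgQH = 995.4·9.81·0.443·43.10 = 186.4 kW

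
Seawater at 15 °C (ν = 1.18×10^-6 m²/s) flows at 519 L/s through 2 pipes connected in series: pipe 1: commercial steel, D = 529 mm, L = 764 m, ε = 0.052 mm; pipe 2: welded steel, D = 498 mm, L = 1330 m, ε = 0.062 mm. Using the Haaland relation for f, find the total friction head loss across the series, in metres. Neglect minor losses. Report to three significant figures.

Pipe 1: V = 2.361 m/s, Re = 1.06×10^6, ε/D = 9.83×10^-5, f = 0.01324, h_1 = f(L/D)V²/2g = 5.435 m
Pipe 2: V = 2.665 m/s, Re = 1.12×10^6, ε/D = 1.24×10^-4, f = 0.01356, h_2 = f(L/D)V²/2g = 13.11 m
Series → Q common, losses add: H = Σh = 18.54 m

H ≈ 18.5 m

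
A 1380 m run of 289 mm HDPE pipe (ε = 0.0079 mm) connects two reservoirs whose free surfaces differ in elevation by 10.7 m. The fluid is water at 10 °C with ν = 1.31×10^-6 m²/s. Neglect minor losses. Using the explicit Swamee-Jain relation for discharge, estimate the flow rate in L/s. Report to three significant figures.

Q ≈ 116 L/s

Swamee-Jain (Type II): Q = -0.965·√(gD⁵h_f/L)·ln[ε/(3.7D) + √(3.17ν²L/(gD³h_f))]
√(gD⁵h_f/L) = √(9.81·0.289⁵·10.7/1380) = 0.01238
ε/(3.7D) = 7.39×10^-6; √(3.17ν²L/(gD³h_f)) = 5.44×10^-5
Q = -0.965·0.01238·ln(6.182×10^-5) = 0.1158 m³/s
Check: V = 1.77 m/s, Re = 3.89×10^5, f = 0.01406, h_f = 10.7 m ≈ 10.7 m ✓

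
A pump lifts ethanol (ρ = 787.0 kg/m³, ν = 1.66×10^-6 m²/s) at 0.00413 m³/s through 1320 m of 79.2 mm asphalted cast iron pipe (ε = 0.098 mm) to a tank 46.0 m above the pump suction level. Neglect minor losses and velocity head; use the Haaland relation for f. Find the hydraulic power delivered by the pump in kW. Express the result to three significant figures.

V = 4Q/(πD²) = 0.8383 m/s; Re = 4.00×10^4; ε/D = 0.00124; f = 0.02509
h_f = f(L/D)V²/2g = 14.98 m
Total head H = z + h_f = 46.0 + 14.98 = 60.98 m
P_hyd = ρgQH = 787.0·9.81·0.00413·60.98 = 1.944 kW

P_hyd ≈ 1.94 kW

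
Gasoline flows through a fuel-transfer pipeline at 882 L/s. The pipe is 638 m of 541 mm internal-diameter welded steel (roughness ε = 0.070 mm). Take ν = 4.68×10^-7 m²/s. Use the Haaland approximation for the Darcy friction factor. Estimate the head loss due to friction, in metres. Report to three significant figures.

h_f ≈ 11.4 m

V = 4Q/(πD²) = 4·0.882/(π·0.541²) = 3.837 m/s
Re = VD/ν = 3.837·0.541/4.68×10^-7 = 4.44×10^6 → turbulent
ε/D = 0.070/541 = 1.29×10^-4
Haaland: f = 0.01290
h_f = f(L/D)V²/(2g) = 0.01290·(638/0.541)·3.837²/(2·9.81) = 11.42 m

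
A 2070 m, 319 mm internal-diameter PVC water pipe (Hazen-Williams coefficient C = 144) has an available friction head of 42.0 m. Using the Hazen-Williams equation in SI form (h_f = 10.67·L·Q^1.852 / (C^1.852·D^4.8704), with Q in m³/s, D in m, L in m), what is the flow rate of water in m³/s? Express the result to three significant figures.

Rearranging: Q = [h_f·C^1.852·D^4.8704 / (10.67·L)]^(1/1.852)
Q = [42.0·144^1.852·0.319^4.8704 / (10.67·2070)]^0.540 = 0.2423 m³/s

Q ≈ 0.242 m³/s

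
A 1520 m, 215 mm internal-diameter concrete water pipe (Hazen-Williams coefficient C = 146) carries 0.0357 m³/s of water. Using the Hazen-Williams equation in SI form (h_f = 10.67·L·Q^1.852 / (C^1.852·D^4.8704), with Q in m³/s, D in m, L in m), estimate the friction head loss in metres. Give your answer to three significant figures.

h_f ≈ 5.92 m

h_f = 10.67·1520·0.0357^1.852 / (146^1.852·0.215^4.8704) = 5.922 m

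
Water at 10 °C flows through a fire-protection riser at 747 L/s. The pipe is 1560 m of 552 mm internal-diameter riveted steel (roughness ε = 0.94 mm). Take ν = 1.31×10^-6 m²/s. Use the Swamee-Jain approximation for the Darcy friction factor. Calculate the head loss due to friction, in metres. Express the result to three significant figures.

V = 4Q/(πD²) = 4·0.747/(π·0.552²) = 3.121 m/s
Re = VD/ν = 3.121·0.552/1.31×10^-6 = 1.32×10^6 → turbulent
ε/D = 0.94/552 = 0.00170
Swamee-Jain: f = 0.02267
h_f = f(L/D)V²/(2g) = 0.02267·(1560/0.552)·3.121²/(2·9.81) = 31.82 m

h_f ≈ 31.8 m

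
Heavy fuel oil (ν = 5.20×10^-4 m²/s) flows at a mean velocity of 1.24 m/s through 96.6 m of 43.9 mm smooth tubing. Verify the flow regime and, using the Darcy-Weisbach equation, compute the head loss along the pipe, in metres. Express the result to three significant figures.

Re = VD/ν = 1.24·0.04390/5.20×10^-4 = 105 → laminar (Re < 2300)
f = 64/Re = 0.6114
h_f = f(L/D)V²/(2g) = 0.6114·(96.6/0.04390)·1.24²/(2·9.81) = 105.4 m

h_f ≈ 105 m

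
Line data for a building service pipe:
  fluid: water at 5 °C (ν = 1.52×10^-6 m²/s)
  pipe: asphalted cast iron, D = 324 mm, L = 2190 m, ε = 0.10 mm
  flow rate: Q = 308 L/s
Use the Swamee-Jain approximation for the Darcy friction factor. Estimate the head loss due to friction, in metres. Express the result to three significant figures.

V = 4Q/(πD²) = 4·0.308/(π·0.324²) = 3.736 m/s
Re = VD/ν = 3.736·0.324/1.52×10^-6 = 7.96×10^5 → turbulent
ε/D = 0.10/324 = 3.09×10^-4
Swamee-Jain: f = 0.01600
h_f = f(L/D)V²/(2g) = 0.01600·(2190/0.324)·3.736²/(2·9.81) = 76.92 m

h_f ≈ 76.9 m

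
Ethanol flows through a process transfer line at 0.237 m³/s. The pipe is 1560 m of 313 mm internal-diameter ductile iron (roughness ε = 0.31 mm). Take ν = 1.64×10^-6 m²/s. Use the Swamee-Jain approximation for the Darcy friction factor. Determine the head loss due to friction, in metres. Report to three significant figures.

V = 4Q/(πD²) = 4·0.237/(π·0.313²) = 3.080 m/s
Re = VD/ν = 3.080·0.313/1.64×10^-6 = 5.88×10^5 → turbulent
ε/D = 0.31/313 = 9.90×10^-4
Swamee-Jain: f = 0.02022
h_f = f(L/D)V²/(2g) = 0.02022·(1560/0.313)·3.080²/(2·9.81) = 48.73 m

h_f ≈ 48.7 m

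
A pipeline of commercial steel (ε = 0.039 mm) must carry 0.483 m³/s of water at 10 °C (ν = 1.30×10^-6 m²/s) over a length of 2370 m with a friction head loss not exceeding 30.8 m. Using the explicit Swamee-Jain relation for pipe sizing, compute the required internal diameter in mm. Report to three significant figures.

D ≈ 459 mm

Swamee-Jain (Type III): D = 0.66·[ε^1.25·(LQ²/(gh_f))^4.75 + ν·Q^9.4·(L/(gh_f))^5.2]^0.04
LQ²/(gh_f) = 1.830; L/(gh_f) = 7.844
Term 1 = ε^1.25·(…)^4.75 = 5.44×10^-5; Term 2 = ν·Q^9.4·(…)^5.2 = 6.23×10^-5
D = 0.66·(5.44×10^-5 + 6.23×10^-5)^0.04 = 0.4594 m = 459 mm
Check: V = 2.91 m/s, Re = 1.03×10^6, f = 0.01324, h_f = 29.6 m ≈ 30.8 m ✓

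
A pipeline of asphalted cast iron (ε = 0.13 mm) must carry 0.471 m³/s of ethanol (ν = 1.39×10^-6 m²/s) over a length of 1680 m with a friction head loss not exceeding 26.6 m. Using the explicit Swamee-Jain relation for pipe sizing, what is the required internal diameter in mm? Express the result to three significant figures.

D ≈ 456 mm

Swamee-Jain (Type III): D = 0.66·[ε^1.25·(LQ²/(gh_f))^4.75 + ν·Q^9.4·(L/(gh_f))^5.2]^0.04
LQ²/(gh_f) = 1.428; L/(gh_f) = 6.438
Term 1 = ε^1.25·(…)^4.75 = 7.55×10^-5; Term 2 = ν·Q^9.4·(…)^5.2 = 1.88×10^-5
D = 0.66·(7.55×10^-5 + 1.88×10^-5)^0.04 = 0.4555 m = 456 mm
Check: V = 2.89 m/s, Re = 9.47×10^5, f = 0.01566, h_f = 24.6 m ≈ 26.6 m ✓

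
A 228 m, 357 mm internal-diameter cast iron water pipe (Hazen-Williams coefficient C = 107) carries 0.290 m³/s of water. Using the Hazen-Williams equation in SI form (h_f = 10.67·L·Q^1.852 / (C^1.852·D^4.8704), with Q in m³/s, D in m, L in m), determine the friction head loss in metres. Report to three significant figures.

h_f ≈ 6.47 m

h_f = 10.67·228·0.290^1.852 / (107^1.852·0.357^4.8704) = 6.467 m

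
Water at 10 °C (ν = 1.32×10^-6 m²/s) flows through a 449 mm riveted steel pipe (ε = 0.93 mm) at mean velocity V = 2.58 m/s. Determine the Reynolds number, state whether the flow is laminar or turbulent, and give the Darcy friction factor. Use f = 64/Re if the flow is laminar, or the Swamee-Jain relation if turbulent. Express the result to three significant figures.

Re = VD/ν = 2.580·0.449/1.32×10^-6 = 8.78×10^5
Re > 4000 → turbulent; ε/D = 0.00207
Swamee-Jain: f = 0.02393

Re ≈ 8.78×10^5; turbulent; f ≈ 0.0239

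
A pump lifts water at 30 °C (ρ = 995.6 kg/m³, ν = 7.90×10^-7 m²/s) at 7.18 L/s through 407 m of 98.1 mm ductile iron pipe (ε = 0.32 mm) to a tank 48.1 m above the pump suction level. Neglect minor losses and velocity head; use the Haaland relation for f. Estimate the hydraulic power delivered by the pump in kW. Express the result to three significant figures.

P_hyd ≈ 3.74 kW

V = 4Q/(πD²) = 0.9499 m/s; Re = 1.18×10^5; ε/D = 0.00326; f = 0.02779
h_f = f(L/D)V²/2g = 5.304 m
Total head H = z + h_f = 48.1 + 5.304 = 53.40 m
P_hyd = ρgQH = 995.6·9.81·0.00718·53.40 = 3.745 kW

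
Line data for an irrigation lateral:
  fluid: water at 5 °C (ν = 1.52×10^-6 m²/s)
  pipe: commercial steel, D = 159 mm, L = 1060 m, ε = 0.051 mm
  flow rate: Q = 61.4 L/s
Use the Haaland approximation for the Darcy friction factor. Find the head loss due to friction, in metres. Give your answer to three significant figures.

h_f ≈ 54.7 m

V = 4Q/(πD²) = 4·0.0614/(π·0.159²) = 3.092 m/s
Re = VD/ν = 3.092·0.159/1.52×10^-6 = 3.23×10^5 → turbulent
ε/D = 0.051/159 = 3.21×10^-4
Haaland: f = 0.01684
h_f = f(L/D)V²/(2g) = 0.01684·(1060/0.159)·3.092²/(2·9.81) = 54.71 m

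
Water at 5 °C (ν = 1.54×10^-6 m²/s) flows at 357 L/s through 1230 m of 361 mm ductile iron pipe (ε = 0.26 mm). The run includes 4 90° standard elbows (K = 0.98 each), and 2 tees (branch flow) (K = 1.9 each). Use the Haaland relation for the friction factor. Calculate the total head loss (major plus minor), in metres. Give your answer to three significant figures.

V = 4Q/(πD²) = 3.488 m/s; V²/2g = 0.6201 m
Re = 8.18×10^5, ε/D = 7.20×10^-4 → f = 0.01860 (Haaland)
Major: h_f = f(L/D)·V²/2g = 0.01860·3407·0.6201 = 39.30 m
Minor: ΣK = 7.72; h_m = ΣK·V²/2g = 4.787 m
Total H_L = 39.30 + 4.787 = 44.09 m

H_L ≈ 44.1 m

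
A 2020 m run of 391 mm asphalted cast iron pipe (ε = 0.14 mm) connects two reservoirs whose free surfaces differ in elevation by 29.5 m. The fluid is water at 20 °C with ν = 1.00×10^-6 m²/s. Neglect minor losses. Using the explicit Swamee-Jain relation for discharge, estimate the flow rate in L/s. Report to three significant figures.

Q ≈ 316 L/s

Swamee-Jain (Type II): Q = -0.965·√(gD⁵h_f/L)·ln[ε/(3.7D) + √(3.17ν²L/(gD³h_f))]
√(gD⁵h_f/L) = √(9.81·0.391⁵·29.5/2020) = 0.03618
ε/(3.7D) = 9.68×10^-5; √(3.17ν²L/(gD³h_f)) = 1.92×10^-5
Q = -0.965·0.03618·ln(1.160×10^-4) = 0.3164 m³/s
Check: V = 2.64 m/s, Re = 1.03×10^6, f = 0.01623, h_f = 29.7 m ≈ 29.5 m ✓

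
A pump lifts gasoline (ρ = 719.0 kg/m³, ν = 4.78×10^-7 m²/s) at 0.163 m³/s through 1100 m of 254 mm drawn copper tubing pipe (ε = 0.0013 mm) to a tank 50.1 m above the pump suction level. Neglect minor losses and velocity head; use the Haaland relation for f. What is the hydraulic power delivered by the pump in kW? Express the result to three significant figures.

V = 4Q/(πD²) = 3.217 m/s; Re = 1.71×10^6; ε/D = 5.12×10^-6; f = 0.01074
h_f = f(L/D)V²/2g = 24.52 m
Total head H = z + h_f = 50.1 + 24.52 = 74.62 m
P_hyd = ρgQH = 719.0·9.81·0.163·74.62 = 85.80 kW

P_hyd ≈ 85.8 kW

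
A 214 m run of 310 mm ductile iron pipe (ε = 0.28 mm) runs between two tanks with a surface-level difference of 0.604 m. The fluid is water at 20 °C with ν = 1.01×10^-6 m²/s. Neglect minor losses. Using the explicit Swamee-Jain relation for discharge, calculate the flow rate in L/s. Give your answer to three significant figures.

Swamee-Jain (Type II): Q = -0.965·√(gD⁵h_f/L)·ln[ε/(3.7D) + √(3.17ν²L/(gD³h_f))]
√(gD⁵h_f/L) = √(9.81·0.310⁵·0.604/214) = 0.008903
ε/(3.7D) = 2.44×10^-4; √(3.17ν²L/(gD³h_f)) = 6.26×10^-5
Q = -0.965·0.008903·ln(3.067×10^-4) = 0.06950 m³/s
Check: V = 0.921 m/s, Re = 2.83×10^5, f = 0.02039, h_f = 0.608 m ≈ 0.604 m ✓

Q ≈ 69.5 L/s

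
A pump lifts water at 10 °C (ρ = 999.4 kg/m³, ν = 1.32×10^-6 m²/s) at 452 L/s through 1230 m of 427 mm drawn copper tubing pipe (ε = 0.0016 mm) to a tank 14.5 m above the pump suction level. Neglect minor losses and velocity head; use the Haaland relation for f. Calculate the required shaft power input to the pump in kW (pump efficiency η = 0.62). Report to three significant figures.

P_shaft ≈ 225 kW

V = 4Q/(πD²) = 3.156 m/s; Re = 1.02×10^6; ε/D = 3.75×10^-6; f = 0.01161
h_f = f(L/D)V²/2g = 16.98 m
Total head H = z + h_f = 14.5 + 16.98 = 31.48 m
P_hyd = ρgQH = 999.4·9.81·0.452·31.48 = 139.5 kW
P_shaft = P_hyd/η = 139.5/0.62 = 225.0 kW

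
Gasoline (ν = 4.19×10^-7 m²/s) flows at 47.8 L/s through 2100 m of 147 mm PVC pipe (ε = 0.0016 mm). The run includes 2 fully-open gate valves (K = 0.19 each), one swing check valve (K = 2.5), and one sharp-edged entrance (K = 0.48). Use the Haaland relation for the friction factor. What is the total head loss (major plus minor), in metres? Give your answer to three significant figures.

V = 4Q/(πD²) = 2.816 m/s; V²/2g = 0.4043 m
Re = 9.88×10^5, ε/D = 1.09×10^-5 → f = 0.01181 (Haaland)
Major: h_f = f(L/D)·V²/2g = 0.01181·14286·0.4043 = 68.19 m
Minor: ΣK = 3.36; h_m = ΣK·V²/2g = 1.358 m
Total H_L = 68.19 + 1.358 = 69.55 m

H_L ≈ 69.5 m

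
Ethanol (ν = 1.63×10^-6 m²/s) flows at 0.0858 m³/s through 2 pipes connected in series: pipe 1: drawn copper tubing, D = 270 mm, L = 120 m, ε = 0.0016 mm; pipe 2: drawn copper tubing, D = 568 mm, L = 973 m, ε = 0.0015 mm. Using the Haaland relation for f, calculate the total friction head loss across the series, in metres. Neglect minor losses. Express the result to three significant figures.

Pipe 1: V = 1.499 m/s, Re = 2.48×10^5, ε/D = 5.93×10^-6, f = 0.01491, h_1 = f(L/D)V²/2g = 0.7583 m
Pipe 2: V = 0.3386 m/s, Re = 1.18×10^5, ε/D = 2.64×10^-6, f = 0.01723, h_2 = f(L/D)V²/2g = 0.1725 m
Series → Q common, losses add: H = Σh = 0.9308 m

H ≈ 0.931 m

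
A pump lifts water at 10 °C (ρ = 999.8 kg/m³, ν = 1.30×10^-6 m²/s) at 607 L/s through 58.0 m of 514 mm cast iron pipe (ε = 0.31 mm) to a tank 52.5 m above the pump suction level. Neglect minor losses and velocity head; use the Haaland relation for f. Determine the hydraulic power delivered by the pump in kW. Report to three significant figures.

V = 4Q/(πD²) = 2.925 m/s; Re = 1.16×10^6; ε/D = 6.03×10^-4; f = 0.01779
h_f = f(L/D)V²/2g = 0.8757 m
Total head H = z + h_f = 52.5 + 0.8757 = 53.38 m
P_hyd = ρgQH = 999.8·9.81·0.607·53.38 = 317.8 kW

P_hyd ≈ 318 kW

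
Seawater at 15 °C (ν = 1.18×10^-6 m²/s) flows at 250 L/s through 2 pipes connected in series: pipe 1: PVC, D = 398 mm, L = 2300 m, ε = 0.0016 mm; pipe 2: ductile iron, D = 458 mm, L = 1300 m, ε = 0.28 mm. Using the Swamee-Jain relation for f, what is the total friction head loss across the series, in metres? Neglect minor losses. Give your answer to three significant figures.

H ≈ 21.0 m

Pipe 1: V = 2.009 m/s, Re = 6.78×10^5, ε/D = 4.02×10^-6, f = 0.01249, h_1 = f(L/D)V²/2g = 14.85 m
Pipe 2: V = 1.517 m/s, Re = 5.89×10^5, ε/D = 6.11×10^-4, f = 0.01832, h_2 = f(L/D)V²/2g = 6.101 m
Series → Q common, losses add: H = Σh = 20.95 m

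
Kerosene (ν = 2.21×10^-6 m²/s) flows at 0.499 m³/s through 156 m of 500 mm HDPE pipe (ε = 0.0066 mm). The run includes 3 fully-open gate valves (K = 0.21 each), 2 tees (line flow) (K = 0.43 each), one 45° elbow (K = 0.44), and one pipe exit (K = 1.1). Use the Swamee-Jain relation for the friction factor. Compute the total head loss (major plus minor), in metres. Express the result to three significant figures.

V = 4Q/(πD²) = 2.541 m/s; V²/2g = 0.3292 m
Re = 5.75×10^5, ε/D = 1.32×10^-5 → f = 0.01300 (Swamee-Jain)
Major: h_f = f(L/D)·V²/2g = 0.01300·312.0·0.3292 = 1.335 m
Minor: ΣK = 3.03; h_m = ΣK·V²/2g = 0.9974 m
Total H_L = 1.335 + 0.9974 = 2.333 m

H_L ≈ 2.33 m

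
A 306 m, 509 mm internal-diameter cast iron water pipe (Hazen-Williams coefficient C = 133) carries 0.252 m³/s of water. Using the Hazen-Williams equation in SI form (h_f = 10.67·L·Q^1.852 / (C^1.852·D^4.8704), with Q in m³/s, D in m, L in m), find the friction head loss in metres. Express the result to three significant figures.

h_f = 10.67·306·0.252^1.852 / (133^1.852·0.509^4.8704) = 0.7949 m

h_f ≈ 0.795 m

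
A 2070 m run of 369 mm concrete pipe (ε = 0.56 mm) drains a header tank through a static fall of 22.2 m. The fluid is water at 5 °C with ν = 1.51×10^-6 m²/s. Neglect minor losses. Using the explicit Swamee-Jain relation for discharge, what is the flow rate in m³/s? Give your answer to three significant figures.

Swamee-Jain (Type II): Q = -0.965·√(gD⁵h_f/L)·ln[ε/(3.7D) + √(3.17ν²L/(gD³h_f))]
√(gD⁵h_f/L) = √(9.81·0.369⁵·22.2/2070) = 0.02683
ε/(3.7D) = 4.10×10^-4; √(3.17ν²L/(gD³h_f)) = 3.70×10^-5
Q = -0.965·0.02683·ln(4.471×10^-4) = 0.1997 m³/s
Check: V = 1.87 m/s, Re = 4.56×10^5, f = 0.02240, h_f = 22.3 m ≈ 22.2 m ✓

Q ≈ 0.200 m³/s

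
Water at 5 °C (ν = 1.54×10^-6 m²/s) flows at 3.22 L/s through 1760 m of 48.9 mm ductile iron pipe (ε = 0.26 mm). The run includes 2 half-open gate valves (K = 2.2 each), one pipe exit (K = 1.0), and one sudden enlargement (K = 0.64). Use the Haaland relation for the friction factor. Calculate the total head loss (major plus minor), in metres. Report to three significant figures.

V = 4Q/(πD²) = 1.715 m/s; V²/2g = 0.1498 m
Re = 5.44×10^4, ε/D = 0.00532 → f = 0.03247 (Haaland)
Major: h_f = f(L/D)·V²/2g = 0.03247·35992·0.1498 = 175.1 m
Minor: ΣK = 6.04; h_m = ΣK·V²/2g = 0.9050 m
Total H_L = 175.1 + 0.9050 = 176.0 m

H_L ≈ 176 m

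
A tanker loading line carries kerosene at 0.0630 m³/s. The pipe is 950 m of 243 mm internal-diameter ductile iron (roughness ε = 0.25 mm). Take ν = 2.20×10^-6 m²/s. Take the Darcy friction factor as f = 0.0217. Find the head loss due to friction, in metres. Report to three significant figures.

h_f ≈ 7.98 m

V = 4Q/(πD²) = 4·0.0630/(π·0.243²) = 1.358 m/s
h_f = f(L/D)V²/(2g) = 0.02170·(950/0.243)·1.358²/(2·9.81) = 7.979 m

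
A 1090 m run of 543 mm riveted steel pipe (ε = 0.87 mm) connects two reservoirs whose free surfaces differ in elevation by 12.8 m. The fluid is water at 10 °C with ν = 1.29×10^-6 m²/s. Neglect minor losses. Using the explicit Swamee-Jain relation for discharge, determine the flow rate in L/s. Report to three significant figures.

Swamee-Jain (Type II): Q = -0.965·√(gD⁵h_f/L)·ln[ε/(3.7D) + √(3.17ν²L/(gD³h_f))]
√(gD⁵h_f/L) = √(9.81·0.543⁵·12.8/1090) = 0.07374
ε/(3.7D) = 4.33×10^-4; √(3.17ν²L/(gD³h_f)) = 1.69×10^-5
Q = -0.965·0.07374·ln(4.499×10^-4) = 0.5484 m³/s
Check: V = 2.37 m/s, Re = 9.97×10^5, f = 0.02240, h_f = 12.9 m ≈ 12.8 m ✓

Q ≈ 548 L/s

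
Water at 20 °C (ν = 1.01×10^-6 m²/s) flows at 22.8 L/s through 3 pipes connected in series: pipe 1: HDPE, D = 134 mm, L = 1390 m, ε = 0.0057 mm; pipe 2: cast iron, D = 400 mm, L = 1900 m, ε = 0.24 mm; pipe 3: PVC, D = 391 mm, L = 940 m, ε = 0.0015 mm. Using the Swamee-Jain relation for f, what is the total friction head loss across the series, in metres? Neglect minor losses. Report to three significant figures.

H ≈ 22.0 m

Pipe 1: V = 1.617 m/s, Re = 2.14×10^5, ε/D = 4.25×10^-5, f = 0.01572, h_1 = f(L/D)V²/2g = 21.72 m
Pipe 2: V = 0.1814 m/s, Re = 7.19×10^4, ε/D = 6.00×10^-4, f = 0.02174, h_2 = f(L/D)V²/2g = 0.1733 m
Pipe 3: V = 0.1899 m/s, Re = 7.35×10^4, ε/D = 3.84×10^-6, f = 0.01909, h_3 = f(L/D)V²/2g = 0.08434 m
Series → Q common, losses add: H = Σh = 21.98 m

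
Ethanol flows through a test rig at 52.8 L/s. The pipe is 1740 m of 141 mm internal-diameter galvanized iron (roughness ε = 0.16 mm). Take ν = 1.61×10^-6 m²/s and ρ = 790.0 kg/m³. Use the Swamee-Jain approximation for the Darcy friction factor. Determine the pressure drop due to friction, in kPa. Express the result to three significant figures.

Δp ≈ 1190 kPa

V = 4Q/(πD²) = 4·0.0528/(π·0.141²) = 3.381 m/s
Re = VD/ν = 3.381·0.141/1.61×10^-6 = 2.96×10^5 → turbulent
ε/D = 0.16/141 = 0.00113
Swamee-Jain: f = 0.02130
h_f = f(L/D)V²/(2g) = 0.02130·(1740/0.141)·3.381²/(2·9.81) = 153.2 m
Δp = ρg·h_f = 790.0·9.81·153.2 = 1187 kPa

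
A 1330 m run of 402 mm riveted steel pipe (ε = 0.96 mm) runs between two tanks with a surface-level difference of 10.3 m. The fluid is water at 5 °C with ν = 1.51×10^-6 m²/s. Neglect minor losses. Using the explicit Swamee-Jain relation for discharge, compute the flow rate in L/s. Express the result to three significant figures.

Q ≈ 199 L/s

Swamee-Jain (Type II): Q = -0.965·√(gD⁵h_f/L)·ln[ε/(3.7D) + √(3.17ν²L/(gD³h_f))]
√(gD⁵h_f/L) = √(9.81·0.402⁵·10.3/1330) = 0.02824
ε/(3.7D) = 6.45×10^-4; √(3.17ν²L/(gD³h_f)) = 3.83×10^-5
Q = -0.965·0.02824·ln(6.837×10^-4) = 0.1986 m³/s
Check: V = 1.56 m/s, Re = 4.17×10^5, f = 0.02507, h_f = 10.4 m ≈ 10.3 m ✓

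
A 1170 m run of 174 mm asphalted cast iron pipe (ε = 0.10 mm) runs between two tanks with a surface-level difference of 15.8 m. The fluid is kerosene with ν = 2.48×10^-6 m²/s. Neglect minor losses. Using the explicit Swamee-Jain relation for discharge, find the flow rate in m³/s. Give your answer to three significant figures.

Swamee-Jain (Type II): Q = -0.965·√(gD⁵h_f/L)·ln[ε/(3.7D) + √(3.17ν²L/(gD³h_f))]
√(gD⁵h_f/L) = √(9.81·0.174⁵·15.8/1170) = 0.004597
ε/(3.7D) = 1.55×10^-4; √(3.17ν²L/(gD³h_f)) = 1.67×10^-4
Q = -0.965·0.004597·ln(3.225×10^-4) = 0.03566 m³/s
Check: V = 1.50 m/s, Re = 1.05×10^5, f = 0.02061, h_f = 15.9 m ≈ 15.8 m ✓

Q ≈ 0.0357 m³/s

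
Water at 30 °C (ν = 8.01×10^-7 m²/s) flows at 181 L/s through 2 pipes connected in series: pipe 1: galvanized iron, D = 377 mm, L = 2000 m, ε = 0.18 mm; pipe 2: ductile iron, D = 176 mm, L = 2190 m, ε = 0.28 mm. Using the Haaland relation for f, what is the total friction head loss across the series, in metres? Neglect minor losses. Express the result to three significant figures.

H ≈ 792 m

Pipe 1: V = 1.621 m/s, Re = 7.63×10^5, ε/D = 4.77×10^-4, f = 0.01715, h_1 = f(L/D)V²/2g = 12.19 m
Pipe 2: V = 7.440 m/s, Re = 1.63×10^6, ε/D = 0.00159, f = 0.02222, h_2 = f(L/D)V²/2g = 780.0 m
Series → Q common, losses add: H = Σh = 792.2 m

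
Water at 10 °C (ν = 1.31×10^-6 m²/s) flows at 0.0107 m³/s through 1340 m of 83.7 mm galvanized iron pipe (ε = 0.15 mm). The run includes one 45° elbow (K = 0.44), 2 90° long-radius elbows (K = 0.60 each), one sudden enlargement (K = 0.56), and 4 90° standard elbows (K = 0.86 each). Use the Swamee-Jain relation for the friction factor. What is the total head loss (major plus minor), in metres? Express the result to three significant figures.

V = 4Q/(πD²) = 1.945 m/s; V²/2g = 0.1927 m
Re = 1.24×10^5, ε/D = 0.00179 → f = 0.02444 (Swamee-Jain)
Major: h_f = f(L/D)·V²/2g = 0.02444·16010·0.1927 = 75.42 m
Minor: ΣK = 5.64; h_m = ΣK·V²/2g = 1.087 m
Total H_L = 75.42 + 1.087 = 76.51 m

H_L ≈ 76.5 m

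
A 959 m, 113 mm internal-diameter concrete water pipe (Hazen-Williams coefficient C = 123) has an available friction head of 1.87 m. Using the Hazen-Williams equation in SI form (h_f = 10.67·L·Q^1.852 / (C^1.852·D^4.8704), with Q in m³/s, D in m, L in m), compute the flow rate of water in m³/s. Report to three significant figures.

Rearranging: Q = [h_f·C^1.852·D^4.8704 / (10.67·L)]^(1/1.852)
Q = [1.87·123^1.852·0.113^4.8704 / (10.67·959)]^0.540 = 0.003813 m³/s

Q ≈ 0.00381 m³/s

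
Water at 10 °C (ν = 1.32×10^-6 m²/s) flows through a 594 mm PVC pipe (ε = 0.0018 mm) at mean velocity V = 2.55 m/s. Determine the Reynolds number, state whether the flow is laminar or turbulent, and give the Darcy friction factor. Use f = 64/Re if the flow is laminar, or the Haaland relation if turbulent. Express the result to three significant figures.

Re ≈ 1.15×10^6; turbulent; f ≈ 0.0114

Re = VD/ν = 2.550·0.594/1.32×10^-6 = 1.15×10^6
Re > 4000 → turbulent; ε/D = 3.03×10^-6
Haaland: f = 0.01138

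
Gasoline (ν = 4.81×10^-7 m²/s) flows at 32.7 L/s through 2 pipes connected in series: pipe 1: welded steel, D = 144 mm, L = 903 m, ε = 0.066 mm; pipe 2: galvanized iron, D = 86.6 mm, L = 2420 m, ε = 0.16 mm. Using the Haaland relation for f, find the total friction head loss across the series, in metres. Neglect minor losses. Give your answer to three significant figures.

H ≈ 1040 m

Pipe 1: V = 2.008 m/s, Re = 6.01×10^5, ε/D = 4.58×10^-4, f = 0.01717, h_1 = f(L/D)V²/2g = 22.12 m
Pipe 2: V = 5.552 m/s, Re = 1.00×10^6, ε/D = 0.00185, f = 0.02315, h_2 = f(L/D)V²/2g = 1016 m
Series → Q common, losses add: H = Σh = 1038 m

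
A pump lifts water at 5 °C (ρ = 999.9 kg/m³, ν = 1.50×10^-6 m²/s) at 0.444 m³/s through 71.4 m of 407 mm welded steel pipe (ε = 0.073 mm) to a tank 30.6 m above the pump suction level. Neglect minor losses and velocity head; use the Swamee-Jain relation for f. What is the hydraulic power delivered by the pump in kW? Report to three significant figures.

V = 4Q/(πD²) = 3.413 m/s; Re = 9.26×10^5; ε/D = 1.79×10^-4; f = 0.01461
h_f = f(L/D)V²/2g = 1.521 m
Total head H = z + h_f = 30.6 + 1.521 = 32.12 m
P_hyd = ρgQH = 999.9·9.81·0.444·32.12 = 139.9 kW

P_hyd ≈ 140 kW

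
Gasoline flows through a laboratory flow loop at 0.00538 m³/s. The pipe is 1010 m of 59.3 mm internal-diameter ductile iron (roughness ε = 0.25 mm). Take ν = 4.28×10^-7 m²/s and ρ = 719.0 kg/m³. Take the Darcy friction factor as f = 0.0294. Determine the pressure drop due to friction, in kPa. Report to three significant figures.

V = 4Q/(πD²) = 4·0.00538/(π·0.0593²) = 1.948 m/s
h_f = f(L/D)V²/(2g) = 0.02940·(1010/0.0593)·1.948²/(2·9.81) = 96.85 m
Δp = ρg·h_f = 719.0·9.81·96.85 = 683.1 kPa

Δp ≈ 683 kPa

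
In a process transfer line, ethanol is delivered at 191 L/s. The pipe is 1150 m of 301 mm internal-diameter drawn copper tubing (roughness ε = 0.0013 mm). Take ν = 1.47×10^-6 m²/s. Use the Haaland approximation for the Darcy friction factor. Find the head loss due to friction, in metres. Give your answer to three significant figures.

V = 4Q/(πD²) = 4·0.191/(π·0.301²) = 2.684 m/s
Re = VD/ν = 2.684·0.301/1.47×10^-6 = 5.50×10^5 → turbulent
ε/D = 0.0013/301 = 4.32×10^-6
Haaland: f = 0.01290
h_f = f(L/D)V²/(2g) = 0.01290·(1150/0.301)·2.684²/(2·9.81) = 18.09 m

h_f ≈ 18.1 m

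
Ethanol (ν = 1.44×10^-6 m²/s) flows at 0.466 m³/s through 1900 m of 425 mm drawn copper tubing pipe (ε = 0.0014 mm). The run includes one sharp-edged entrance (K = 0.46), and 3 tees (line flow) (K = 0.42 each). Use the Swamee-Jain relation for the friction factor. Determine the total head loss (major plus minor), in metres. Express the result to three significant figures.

H_L ≈ 29.8 m

V = 4Q/(πD²) = 3.285 m/s; V²/2g = 0.5500 m
Re = 9.69×10^5, ε/D = 3.29×10^-6 → f = 0.01175 (Swamee-Jain)
Major: h_f = f(L/D)·V²/2g = 0.01175·4471·0.5500 = 28.89 m
Minor: ΣK = 1.72; h_m = ΣK·V²/2g = 0.9459 m
Total H_L = 28.89 + 0.9459 = 29.83 m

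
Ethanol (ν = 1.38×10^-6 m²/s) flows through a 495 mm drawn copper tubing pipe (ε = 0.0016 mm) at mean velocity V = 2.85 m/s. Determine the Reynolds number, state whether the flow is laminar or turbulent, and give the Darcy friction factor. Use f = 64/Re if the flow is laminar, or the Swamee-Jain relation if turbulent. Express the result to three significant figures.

Re = VD/ν = 2.850·0.495/1.38×10^-6 = 1.02×10^6
Re > 4000 → turbulent; ε/D = 3.23×10^-6
Swamee-Jain: f = 0.01165

Re ≈ 1.02×10^6; turbulent; f ≈ 0.0116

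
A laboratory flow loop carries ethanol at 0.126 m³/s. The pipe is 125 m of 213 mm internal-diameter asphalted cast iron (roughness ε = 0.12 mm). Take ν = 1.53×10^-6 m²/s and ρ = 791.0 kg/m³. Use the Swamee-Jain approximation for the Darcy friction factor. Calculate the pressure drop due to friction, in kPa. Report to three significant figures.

V = 4Q/(πD²) = 4·0.126/(π·0.213²) = 3.536 m/s
Re = VD/ν = 3.536·0.213/1.53×10^-6 = 4.92×10^5 → turbulent
ε/D = 0.12/213 = 5.63×10^-4
Swamee-Jain: f = 0.01817
h_f = f(L/D)V²/(2g) = 0.01817·(125/0.213)·3.536²/(2·9.81) = 6.797 m
Δp = ρg·h_f = 791.0·9.81·6.797 = 52.75 kPa

Δp ≈ 52.7 kPa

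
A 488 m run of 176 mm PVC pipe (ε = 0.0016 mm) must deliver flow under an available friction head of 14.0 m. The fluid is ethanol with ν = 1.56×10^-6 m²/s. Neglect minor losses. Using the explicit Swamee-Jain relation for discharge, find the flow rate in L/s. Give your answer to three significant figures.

Swamee-Jain (Type II): Q = -0.965·√(gD⁵h_f/L)·ln[ε/(3.7D) + √(3.17ν²L/(gD³h_f))]
√(gD⁵h_f/L) = √(9.81·0.176⁵·14.0/488) = 0.006894
ε/(3.7D) = 2.46×10^-6; √(3.17ν²L/(gD³h_f)) = 7.09×10^-5
Q = -0.965·0.006894·ln(7.337×10^-5) = 0.06333 m³/s
Check: V = 2.60 m/s, Re = 2.94×10^5, f = 0.01454, h_f = 13.9 m ≈ 14.0 m ✓

Q ≈ 63.3 L/s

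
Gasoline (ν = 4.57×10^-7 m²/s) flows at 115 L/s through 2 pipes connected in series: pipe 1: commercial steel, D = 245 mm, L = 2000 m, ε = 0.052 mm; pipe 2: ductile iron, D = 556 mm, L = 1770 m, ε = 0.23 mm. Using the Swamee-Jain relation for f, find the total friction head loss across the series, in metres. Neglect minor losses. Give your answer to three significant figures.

H ≈ 37.0 m

Pipe 1: V = 2.439 m/s, Re = 1.31×10^6, ε/D = 2.12×10^-4, f = 0.01471, h_1 = f(L/D)V²/2g = 36.41 m
Pipe 2: V = 0.4737 m/s, Re = 5.76×10^5, ε/D = 4.14×10^-4, f = 0.01708, h_2 = f(L/D)V²/2g = 0.6217 m
Series → Q common, losses add: H = Σh = 37.03 m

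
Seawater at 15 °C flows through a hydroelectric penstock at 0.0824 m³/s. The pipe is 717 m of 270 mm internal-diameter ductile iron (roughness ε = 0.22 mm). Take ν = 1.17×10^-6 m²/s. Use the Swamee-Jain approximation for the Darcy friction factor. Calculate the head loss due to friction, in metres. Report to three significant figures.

h_f ≈ 5.56 m

V = 4Q/(πD²) = 4·0.0824/(π·0.270²) = 1.439 m/s
Re = VD/ν = 1.439·0.270/1.17×10^-6 = 3.32×10^5 → turbulent
ε/D = 0.22/270 = 8.15×10^-4
Swamee-Jain: f = 0.01984
h_f = f(L/D)V²/(2g) = 0.01984·(717/0.270)·1.439²/(2·9.81) = 5.561 m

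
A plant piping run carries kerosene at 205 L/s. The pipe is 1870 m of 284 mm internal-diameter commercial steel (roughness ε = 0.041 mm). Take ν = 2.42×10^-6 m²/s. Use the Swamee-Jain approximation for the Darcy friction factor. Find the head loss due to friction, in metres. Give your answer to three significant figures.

V = 4Q/(πD²) = 4·0.205/(π·0.284²) = 3.236 m/s
Re = VD/ν = 3.236·0.284/2.42×10^-6 = 3.80×10^5 → turbulent
ε/D = 0.041/284 = 1.44×10^-4
Swamee-Jain: f = 0.01540
h_f = f(L/D)V²/(2g) = 0.01540·(1870/0.284)·3.236²/(2·9.81) = 54.14 m

h_f ≈ 54.1 m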